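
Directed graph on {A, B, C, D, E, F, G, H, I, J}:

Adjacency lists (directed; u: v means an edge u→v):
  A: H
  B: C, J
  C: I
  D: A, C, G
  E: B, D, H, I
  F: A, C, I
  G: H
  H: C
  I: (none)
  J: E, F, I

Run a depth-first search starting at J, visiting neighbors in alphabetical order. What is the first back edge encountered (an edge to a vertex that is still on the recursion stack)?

B→J

DFS from J (visiting neighbors in alphabetical order); mark gray on enter, black on exit:
J gray
  E gray
    B gray
      C gray
        I gray
        I black
      C black
      B→J: J is gray → back edge
First back edge: B → J.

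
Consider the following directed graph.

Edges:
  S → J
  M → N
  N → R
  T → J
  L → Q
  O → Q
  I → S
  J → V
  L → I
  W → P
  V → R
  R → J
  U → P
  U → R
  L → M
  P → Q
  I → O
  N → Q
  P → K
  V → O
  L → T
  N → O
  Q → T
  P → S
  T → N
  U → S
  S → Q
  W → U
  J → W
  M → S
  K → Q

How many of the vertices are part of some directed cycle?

A vertex is on a directed cycle iff it belongs to a strongly connected component of size ≥ 2 (or has a self-loop).
The vertices on cycles are {J, K, N, O, P, Q, R, S, T, U, V, W} — 12 in total.

12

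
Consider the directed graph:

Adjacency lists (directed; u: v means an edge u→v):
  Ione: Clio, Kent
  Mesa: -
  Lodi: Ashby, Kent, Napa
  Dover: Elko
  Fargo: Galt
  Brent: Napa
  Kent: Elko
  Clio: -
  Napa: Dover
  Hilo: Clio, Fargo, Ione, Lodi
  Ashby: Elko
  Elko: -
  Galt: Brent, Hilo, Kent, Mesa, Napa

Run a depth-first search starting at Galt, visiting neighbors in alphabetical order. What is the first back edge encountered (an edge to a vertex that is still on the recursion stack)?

DFS from Galt (visiting neighbors in alphabetical order); mark gray on enter, black on exit:
Galt gray
  Brent gray
    Napa gray
      Dover gray
        Elko gray
        Elko black
      Dover black
    Napa black
  Brent black
  Hilo gray
    Clio gray
    Clio black
    Fargo gray
      Fargo→Galt: Galt is gray → back edge
First back edge: Fargo → Galt.

Fargo->Galt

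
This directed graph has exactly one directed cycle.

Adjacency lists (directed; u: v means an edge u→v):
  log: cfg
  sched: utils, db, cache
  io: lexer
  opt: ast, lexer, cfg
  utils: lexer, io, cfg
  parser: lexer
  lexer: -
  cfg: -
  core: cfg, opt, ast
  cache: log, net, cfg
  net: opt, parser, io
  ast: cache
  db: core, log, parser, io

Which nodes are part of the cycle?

ast, net, opt, cache

DFS with gray/black marking from cache:
cache gray
  log gray
    cfg gray
    cfg black
  log black
  net gray
    opt gray
      ast gray
        ast→cache: cache is gray → back edge
Back edge closes the cycle cache → net → opt → ast → cache; its vertices are {ast, net, opt, cache}.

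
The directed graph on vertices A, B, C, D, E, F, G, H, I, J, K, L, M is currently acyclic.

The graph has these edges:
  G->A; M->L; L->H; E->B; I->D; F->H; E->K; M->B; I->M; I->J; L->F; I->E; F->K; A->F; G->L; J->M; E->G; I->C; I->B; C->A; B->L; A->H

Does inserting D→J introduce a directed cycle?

No

Adding D→J creates a cycle iff J can already reach D.
Explore from J: no path reaches D. The graph stays acyclic.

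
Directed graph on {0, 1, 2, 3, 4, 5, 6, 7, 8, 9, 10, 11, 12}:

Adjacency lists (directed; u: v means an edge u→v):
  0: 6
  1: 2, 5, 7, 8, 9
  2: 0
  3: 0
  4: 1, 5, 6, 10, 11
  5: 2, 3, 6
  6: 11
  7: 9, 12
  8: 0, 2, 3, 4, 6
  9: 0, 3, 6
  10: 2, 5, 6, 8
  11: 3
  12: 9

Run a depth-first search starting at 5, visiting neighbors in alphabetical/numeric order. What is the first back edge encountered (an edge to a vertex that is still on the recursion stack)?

3→0

DFS from 5 (visiting neighbors in alphabetical/numeric order); mark gray on enter, black on exit:
5 gray
  2 gray
    0 gray
      6 gray
        11 gray
          3 gray
            3→0: 0 is gray → back edge
First back edge: 3 → 0.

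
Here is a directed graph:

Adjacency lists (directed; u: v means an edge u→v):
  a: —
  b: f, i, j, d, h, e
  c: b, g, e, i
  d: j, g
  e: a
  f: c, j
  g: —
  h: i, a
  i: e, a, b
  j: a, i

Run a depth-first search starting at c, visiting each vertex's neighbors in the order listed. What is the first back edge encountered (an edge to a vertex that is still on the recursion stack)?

DFS from c (visiting each vertex's neighbors in the order listed); mark gray on enter, black on exit:
c gray
  b gray
    f gray
      f→c: c is gray → back edge
First back edge: f → c.

f→c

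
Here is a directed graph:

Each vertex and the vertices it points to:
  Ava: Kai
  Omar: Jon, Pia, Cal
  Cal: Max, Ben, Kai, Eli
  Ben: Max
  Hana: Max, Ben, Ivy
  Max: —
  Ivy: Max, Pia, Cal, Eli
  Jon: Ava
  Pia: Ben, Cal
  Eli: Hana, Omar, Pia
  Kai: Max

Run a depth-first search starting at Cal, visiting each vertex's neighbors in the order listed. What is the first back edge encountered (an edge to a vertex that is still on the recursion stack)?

Pia→Cal

DFS from Cal (visiting each vertex's neighbors in the order listed); mark gray on enter, black on exit:
Cal gray
  Max gray
  Max black
  Ben gray
    Ben→Max: Max black — skip
  Ben black
  Kai gray
    Kai→Max: Max black — skip
  Kai black
  Eli gray
    Hana gray
      Hana→Max: Max black — skip
      Hana→Ben: Ben black — skip
      Ivy gray
        Ivy→Max: Max black — skip
        Pia gray
          Pia→Ben: Ben black — skip
          Pia→Cal: Cal is gray → back edge
First back edge: Pia → Cal.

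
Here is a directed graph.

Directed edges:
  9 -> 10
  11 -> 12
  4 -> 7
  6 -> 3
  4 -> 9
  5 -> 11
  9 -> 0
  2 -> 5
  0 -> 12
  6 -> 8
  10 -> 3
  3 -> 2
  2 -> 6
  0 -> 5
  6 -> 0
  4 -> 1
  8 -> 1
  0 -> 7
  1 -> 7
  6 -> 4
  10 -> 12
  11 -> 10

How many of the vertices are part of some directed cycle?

A vertex is on a directed cycle iff it belongs to a strongly connected component of size ≥ 2 (or has a self-loop).
The vertices on cycles are {0, 2, 3, 4, 5, 6, 9, 10, 11} — 9 in total.

9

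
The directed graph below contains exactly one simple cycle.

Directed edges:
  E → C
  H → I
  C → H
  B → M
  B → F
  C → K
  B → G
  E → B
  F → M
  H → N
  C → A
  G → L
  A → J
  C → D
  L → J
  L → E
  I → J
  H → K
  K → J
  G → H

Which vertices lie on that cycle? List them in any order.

B, E, G, L

DFS with gray/black marking from E:
E gray
  C gray
    H gray
      N gray
      N black
      I gray
        J gray
        J black
      I black
      K gray
        K→J: J black — skip
      K black
    H black
    D gray
    D black
    A gray
      A→J: J black — skip
    A black
    C→K: K black — skip
  C black
  B gray
    F gray
      M gray
      M black
    F black
    B→M: M black — skip
    G gray
      L gray
        L→E: E is gray → back edge
Back edge closes the cycle E → B → G → L → E; its vertices are {B, E, G, L}.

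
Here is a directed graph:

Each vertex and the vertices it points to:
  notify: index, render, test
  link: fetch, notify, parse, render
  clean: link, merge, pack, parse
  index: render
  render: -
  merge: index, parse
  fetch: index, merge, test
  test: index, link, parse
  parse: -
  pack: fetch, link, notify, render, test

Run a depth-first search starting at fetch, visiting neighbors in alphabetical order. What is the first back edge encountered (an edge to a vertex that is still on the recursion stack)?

link→fetch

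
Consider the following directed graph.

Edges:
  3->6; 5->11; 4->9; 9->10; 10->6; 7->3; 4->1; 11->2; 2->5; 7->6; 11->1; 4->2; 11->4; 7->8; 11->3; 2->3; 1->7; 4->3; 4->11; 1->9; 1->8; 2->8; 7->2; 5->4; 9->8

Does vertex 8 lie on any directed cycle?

8 lies on a cycle iff there is a path from 8 back to itself.
Exploring from 8, it never reaches itself; equivalently, its strongly connected component is a singleton.

No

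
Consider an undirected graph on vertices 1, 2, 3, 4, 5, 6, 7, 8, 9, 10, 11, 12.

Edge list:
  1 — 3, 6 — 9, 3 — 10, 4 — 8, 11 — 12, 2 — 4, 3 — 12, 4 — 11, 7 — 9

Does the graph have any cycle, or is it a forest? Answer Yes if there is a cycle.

DFS, tracking each vertex's parent; an edge to a visited non-parent vertex closes a cycle.
Start from 2:
visit 2 (parent –)
  visit 4 (parent 2)
    visit 11 (parent 4)
      visit 12 (parent 11)
        visit 3 (parent 12)
          visit 1 (parent 3)
            1–3: parent, skip
          visit 10 (parent 3)
            10–3: parent, skip
          3–12: parent, skip
        12–11: parent, skip
      11–4: parent, skip
    visit 8 (parent 4)
      8–4: parent, skip
    4–2: parent, skip
visit 5 (parent –)
visit 6 (parent –)
  visit 9 (parent 6)
    9–6: parent, skip
    visit 7 (parent 9)
      7–9: parent, skip
No non-parent visited neighbor found — the graph is a forest.

No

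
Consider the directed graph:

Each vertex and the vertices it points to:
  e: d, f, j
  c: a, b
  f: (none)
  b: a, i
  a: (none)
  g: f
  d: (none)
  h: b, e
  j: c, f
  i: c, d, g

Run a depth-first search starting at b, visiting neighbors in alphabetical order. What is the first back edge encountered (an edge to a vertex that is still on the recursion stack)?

c->b

DFS from b (visiting neighbors in alphabetical order); mark gray on enter, black on exit:
b gray
  a gray
  a black
  i gray
    c gray
      c→a: a black — skip
      c→b: b is gray → back edge
First back edge: c → b.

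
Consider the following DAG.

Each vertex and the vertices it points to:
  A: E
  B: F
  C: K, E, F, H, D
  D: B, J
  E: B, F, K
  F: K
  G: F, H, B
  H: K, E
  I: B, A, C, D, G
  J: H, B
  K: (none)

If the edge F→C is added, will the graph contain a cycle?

Yes

Adding F→C creates a cycle iff C can already reach F.
Path from C: C → F.
So C → … → F → C is a cycle.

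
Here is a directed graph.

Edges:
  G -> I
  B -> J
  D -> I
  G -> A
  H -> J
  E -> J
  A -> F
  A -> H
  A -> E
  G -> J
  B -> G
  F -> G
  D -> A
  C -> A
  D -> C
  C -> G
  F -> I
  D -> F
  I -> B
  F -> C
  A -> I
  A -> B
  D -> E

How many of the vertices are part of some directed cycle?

6

A vertex is on a directed cycle iff it belongs to a strongly connected component of size ≥ 2 (or has a self-loop).
The vertices on cycles are {A, B, C, F, G, I} — 6 in total.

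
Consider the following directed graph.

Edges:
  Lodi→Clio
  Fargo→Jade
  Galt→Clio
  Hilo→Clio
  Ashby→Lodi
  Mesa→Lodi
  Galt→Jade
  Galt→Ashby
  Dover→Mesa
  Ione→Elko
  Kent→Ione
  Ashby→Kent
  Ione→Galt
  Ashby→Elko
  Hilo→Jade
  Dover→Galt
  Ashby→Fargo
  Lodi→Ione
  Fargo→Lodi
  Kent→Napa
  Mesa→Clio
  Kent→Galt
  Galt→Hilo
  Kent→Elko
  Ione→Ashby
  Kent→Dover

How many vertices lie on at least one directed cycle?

8

A vertex is on a directed cycle iff it belongs to a strongly connected component of size ≥ 2 (or has a self-loop).
The vertices on cycles are {Galt, Ione, Kent, Lodi, Mesa, Ashby, Dover, Fargo} — 8 in total.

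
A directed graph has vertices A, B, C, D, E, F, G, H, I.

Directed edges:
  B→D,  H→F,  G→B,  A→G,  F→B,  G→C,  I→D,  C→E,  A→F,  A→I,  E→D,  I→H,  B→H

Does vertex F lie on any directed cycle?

F is on a cycle iff F can reach itself via ≥1 edge.
F → B → H → F — yes.

Yes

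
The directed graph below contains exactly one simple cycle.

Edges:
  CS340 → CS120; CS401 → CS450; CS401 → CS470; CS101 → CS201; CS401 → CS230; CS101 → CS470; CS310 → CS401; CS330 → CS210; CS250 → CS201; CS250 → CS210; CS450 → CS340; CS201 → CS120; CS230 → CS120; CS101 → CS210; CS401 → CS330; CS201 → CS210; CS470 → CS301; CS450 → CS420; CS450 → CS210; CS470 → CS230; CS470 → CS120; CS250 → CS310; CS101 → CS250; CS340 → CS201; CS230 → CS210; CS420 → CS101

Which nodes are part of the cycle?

DFS with gray/black marking from CS310:
CS310 gray
  CS401 gray
    CS330 gray
      CS210 gray
      CS210 black
    CS330 black
    CS470 gray
      CS230 gray
        CS120 gray
        CS120 black
        CS230→CS210: CS210 black — skip
      CS230 black
      CS301 gray
      CS301 black
      CS470→CS120: CS120 black — skip
    CS470 black
    CS401→CS230: CS230 black — skip
    CS450 gray
      CS450→CS210: CS210 black — skip
      CS420 gray
        CS101 gray
          CS101→CS470: CS470 black — skip
          CS201 gray
            CS201→CS210: CS210 black — skip
            CS201→CS120: CS120 black — skip
          CS201 black
          CS101→CS210: CS210 black — skip
          CS250 gray
            CS250→CS201: CS201 black — skip
            CS250→CS210: CS210 black — skip
            CS250→CS310: CS310 is gray → back edge
Back edge closes the cycle CS310 → CS401 → CS450 → CS420 → CS101 → CS250 → CS310; its vertices are {CS101, CS250, CS310, CS401, CS420, CS450}.

CS101, CS250, CS310, CS401, CS420, CS450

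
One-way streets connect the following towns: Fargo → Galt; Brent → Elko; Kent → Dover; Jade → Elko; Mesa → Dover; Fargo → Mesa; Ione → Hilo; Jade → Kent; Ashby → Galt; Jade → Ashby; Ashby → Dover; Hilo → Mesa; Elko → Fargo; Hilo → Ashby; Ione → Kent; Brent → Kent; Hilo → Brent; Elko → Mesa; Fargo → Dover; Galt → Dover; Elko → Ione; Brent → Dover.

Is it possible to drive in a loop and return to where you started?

Yes

DFS with white/gray/black marking, starting from Ashby:
Ashby gray
  Galt gray
    Dover gray
    Dover black
  Galt black
  Ashby→Dover: Dover black — skip
Ashby black
Hilo gray
  Hilo→Ashby: Ashby black — skip
  Brent gray
    Kent gray
      Kent→Dover: Dover black — skip
    Kent black
    Elko gray
      Fargo gray
        Fargo→Galt: Galt black — skip
        Mesa gray
          Mesa→Dover: Dover black — skip
        Mesa black
        Fargo→Dover: Dover black — skip
      Fargo black
      Elko→Mesa: Mesa black — skip
      Ione gray
        Ione→Kent: Kent black — skip
        Ione→Hilo: Hilo is gray → back edge
Back edge found, so a cycle exists: Hilo → Brent → Elko → Ione → Hilo.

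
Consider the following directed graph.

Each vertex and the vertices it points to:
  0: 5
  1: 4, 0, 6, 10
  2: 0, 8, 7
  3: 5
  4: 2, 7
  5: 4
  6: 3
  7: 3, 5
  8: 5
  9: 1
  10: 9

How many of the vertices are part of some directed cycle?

A vertex is on a directed cycle iff it belongs to a strongly connected component of size ≥ 2 (or has a self-loop).
The vertices on cycles are {0, 1, 2, 3, 4, 5, 7, 8, 9, 10} — 10 in total.

10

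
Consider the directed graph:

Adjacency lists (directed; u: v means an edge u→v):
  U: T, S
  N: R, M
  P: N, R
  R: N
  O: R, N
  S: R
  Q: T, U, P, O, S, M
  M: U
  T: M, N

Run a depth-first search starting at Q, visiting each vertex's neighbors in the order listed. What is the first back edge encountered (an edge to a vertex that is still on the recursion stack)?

U->T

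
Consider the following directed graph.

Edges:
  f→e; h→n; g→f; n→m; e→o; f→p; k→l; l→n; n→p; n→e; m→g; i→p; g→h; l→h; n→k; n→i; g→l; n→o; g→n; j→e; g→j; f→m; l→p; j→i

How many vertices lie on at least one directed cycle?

7

A vertex is on a directed cycle iff it belongs to a strongly connected component of size ≥ 2 (or has a self-loop).
The vertices on cycles are {f, g, h, k, l, m, n} — 7 in total.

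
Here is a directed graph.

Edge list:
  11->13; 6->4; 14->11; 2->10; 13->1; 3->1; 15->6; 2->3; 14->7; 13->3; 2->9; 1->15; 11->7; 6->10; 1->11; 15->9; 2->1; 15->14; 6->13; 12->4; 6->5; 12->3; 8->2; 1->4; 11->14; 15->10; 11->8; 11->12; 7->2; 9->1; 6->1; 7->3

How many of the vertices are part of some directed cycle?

A vertex is on a directed cycle iff it belongs to a strongly connected component of size ≥ 2 (or has a self-loop).
The vertices on cycles are {1, 2, 3, 6, 7, 8, 9, 11, 12, 13, 14, 15} — 12 in total.

12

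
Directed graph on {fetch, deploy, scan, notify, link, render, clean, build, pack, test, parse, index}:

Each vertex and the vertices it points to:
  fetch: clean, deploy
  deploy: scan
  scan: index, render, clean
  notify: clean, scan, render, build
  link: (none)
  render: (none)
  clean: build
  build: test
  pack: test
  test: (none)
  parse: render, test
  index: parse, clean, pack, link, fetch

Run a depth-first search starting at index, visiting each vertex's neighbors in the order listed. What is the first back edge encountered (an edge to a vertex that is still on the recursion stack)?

scan→index

DFS from index (visiting each vertex's neighbors in the order listed); mark gray on enter, black on exit:
index gray
  parse gray
    render gray
    render black
    test gray
    test black
  parse black
  clean gray
    build gray
      build→test: test black — skip
    build black
  clean black
  pack gray
    pack→test: test black — skip
  pack black
  link gray
  link black
  fetch gray
    fetch→clean: clean black — skip
    deploy gray
      scan gray
        scan→index: index is gray → back edge
First back edge: scan → index.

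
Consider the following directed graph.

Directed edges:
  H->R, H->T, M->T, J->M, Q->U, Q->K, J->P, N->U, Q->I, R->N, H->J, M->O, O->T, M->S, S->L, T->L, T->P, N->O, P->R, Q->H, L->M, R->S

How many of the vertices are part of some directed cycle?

A vertex is on a directed cycle iff it belongs to a strongly connected component of size ≥ 2 (or has a self-loop).
The vertices on cycles are {L, M, N, O, P, R, S, T} — 8 in total.

8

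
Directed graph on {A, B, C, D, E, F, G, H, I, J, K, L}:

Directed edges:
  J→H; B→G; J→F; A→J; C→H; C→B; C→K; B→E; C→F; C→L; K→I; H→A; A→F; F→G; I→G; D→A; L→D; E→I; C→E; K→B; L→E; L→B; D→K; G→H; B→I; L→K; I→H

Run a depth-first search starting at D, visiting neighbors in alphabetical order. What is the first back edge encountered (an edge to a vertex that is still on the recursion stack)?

H→A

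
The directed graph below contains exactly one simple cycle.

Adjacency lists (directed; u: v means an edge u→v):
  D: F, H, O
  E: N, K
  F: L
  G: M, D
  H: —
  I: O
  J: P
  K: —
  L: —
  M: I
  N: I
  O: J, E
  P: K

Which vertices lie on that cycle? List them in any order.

E, I, N, O

DFS with gray/black marking from O:
O gray
  J gray
    P gray
      K gray
      K black
    P black
  J black
  E gray
    N gray
      I gray
        I→O: O is gray → back edge
Back edge closes the cycle O → E → N → I → O; its vertices are {E, I, N, O}.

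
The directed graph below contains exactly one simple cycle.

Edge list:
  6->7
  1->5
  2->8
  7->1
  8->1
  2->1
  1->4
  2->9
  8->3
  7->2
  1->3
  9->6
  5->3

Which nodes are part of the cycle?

2, 6, 7, 9

DFS with gray/black marking from 7:
7 gray
  2 gray
    8 gray
      3 gray
      3 black
      1 gray
        5 gray
          5→3: 3 black — skip
        5 black
        4 gray
        4 black
        1→3: 3 black — skip
      1 black
    8 black
    2→1: 1 black — skip
    9 gray
      6 gray
        6→7: 7 is gray → back edge
Back edge closes the cycle 7 → 2 → 9 → 6 → 7; its vertices are {2, 6, 7, 9}.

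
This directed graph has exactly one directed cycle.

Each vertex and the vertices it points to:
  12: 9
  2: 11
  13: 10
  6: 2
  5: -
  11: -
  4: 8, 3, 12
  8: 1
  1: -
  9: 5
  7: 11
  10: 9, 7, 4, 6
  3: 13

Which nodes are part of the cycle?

3, 4, 10, 13

DFS with gray/black marking from 10:
10 gray
  9 gray
    5 gray
    5 black
  9 black
  7 gray
    11 gray
    11 black
  7 black
  4 gray
    8 gray
      1 gray
      1 black
    8 black
    3 gray
      13 gray
        13→10: 10 is gray → back edge
Back edge closes the cycle 10 → 4 → 3 → 13 → 10; its vertices are {3, 4, 10, 13}.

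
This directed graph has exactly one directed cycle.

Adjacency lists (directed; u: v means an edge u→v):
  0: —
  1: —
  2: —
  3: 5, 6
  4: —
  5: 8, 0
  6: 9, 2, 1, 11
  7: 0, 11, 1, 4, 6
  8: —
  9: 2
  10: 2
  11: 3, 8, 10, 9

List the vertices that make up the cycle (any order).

3, 6, 11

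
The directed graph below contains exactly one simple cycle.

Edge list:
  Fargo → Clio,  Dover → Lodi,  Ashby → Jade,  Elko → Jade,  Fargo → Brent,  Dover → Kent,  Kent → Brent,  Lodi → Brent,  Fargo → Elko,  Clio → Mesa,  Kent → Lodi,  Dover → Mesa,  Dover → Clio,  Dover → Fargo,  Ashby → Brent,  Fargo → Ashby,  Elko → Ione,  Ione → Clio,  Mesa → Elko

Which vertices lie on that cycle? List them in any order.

DFS with gray/black marking from Elko:
Elko gray
  Jade gray
  Jade black
  Ione gray
    Clio gray
      Mesa gray
        Mesa→Elko: Elko is gray → back edge
Back edge closes the cycle Elko → Ione → Clio → Mesa → Elko; its vertices are {Clio, Elko, Ione, Mesa}.

Clio, Elko, Ione, Mesa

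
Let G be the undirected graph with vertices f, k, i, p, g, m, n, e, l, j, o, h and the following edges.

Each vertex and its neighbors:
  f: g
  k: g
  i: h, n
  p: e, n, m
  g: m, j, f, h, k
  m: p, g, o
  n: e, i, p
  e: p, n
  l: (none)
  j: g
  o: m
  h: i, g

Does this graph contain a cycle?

Yes

DFS, tracking each vertex's parent; an edge to a visited non-parent vertex closes a cycle.
Start from g:
visit g (parent –)
  visit m (parent g)
    visit p (parent m)
      visit e (parent p)
        e–p: parent, skip
        visit n (parent e)
          n–e: parent, skip
          visit i (parent n)
            visit h (parent i)
              h–i: parent, skip
              h–g: g visited and ≠ parent → cycle
Cycle: g – m – p – e – n – i – h – g.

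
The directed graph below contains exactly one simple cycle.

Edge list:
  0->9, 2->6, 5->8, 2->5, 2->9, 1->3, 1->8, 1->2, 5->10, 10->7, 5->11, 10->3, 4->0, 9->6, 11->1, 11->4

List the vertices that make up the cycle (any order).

1, 2, 5, 11

DFS with gray/black marking from 5:
5 gray
  8 gray
  8 black
  10 gray
    3 gray
    3 black
    7 gray
    7 black
  10 black
  11 gray
    1 gray
      1→8: 8 black — skip
      2 gray
        2→5: 5 is gray → back edge
Back edge closes the cycle 5 → 11 → 1 → 2 → 5; its vertices are {1, 2, 5, 11}.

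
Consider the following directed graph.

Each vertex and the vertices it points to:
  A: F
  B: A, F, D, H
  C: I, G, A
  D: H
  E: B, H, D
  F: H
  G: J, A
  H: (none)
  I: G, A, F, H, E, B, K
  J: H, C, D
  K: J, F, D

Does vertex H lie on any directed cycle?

H lies on a cycle iff there is a path from H back to itself.
Exploring from H, it never reaches itself; equivalently, its strongly connected component is a singleton.

No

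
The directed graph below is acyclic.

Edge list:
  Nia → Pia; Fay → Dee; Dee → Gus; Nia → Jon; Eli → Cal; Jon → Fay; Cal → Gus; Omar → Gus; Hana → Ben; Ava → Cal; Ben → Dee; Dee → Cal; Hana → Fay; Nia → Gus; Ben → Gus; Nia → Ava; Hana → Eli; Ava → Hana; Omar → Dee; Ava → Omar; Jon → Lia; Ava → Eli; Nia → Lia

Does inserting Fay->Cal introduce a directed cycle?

Adding Fay→Cal creates a cycle iff Cal can already reach Fay.
Explore from Cal: no path reaches Fay. The graph stays acyclic.

No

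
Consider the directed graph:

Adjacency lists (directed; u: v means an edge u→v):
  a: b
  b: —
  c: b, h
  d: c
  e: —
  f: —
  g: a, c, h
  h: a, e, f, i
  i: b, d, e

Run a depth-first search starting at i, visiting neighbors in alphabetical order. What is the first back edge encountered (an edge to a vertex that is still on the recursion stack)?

DFS from i (visiting neighbors in alphabetical order); mark gray on enter, black on exit:
i gray
  b gray
  b black
  d gray
    c gray
      c→b: b black — skip
      h gray
        a gray
          a→b: b black — skip
        a black
        e gray
        e black
        f gray
        f black
        h→i: i is gray → back edge
First back edge: h → i.

h→i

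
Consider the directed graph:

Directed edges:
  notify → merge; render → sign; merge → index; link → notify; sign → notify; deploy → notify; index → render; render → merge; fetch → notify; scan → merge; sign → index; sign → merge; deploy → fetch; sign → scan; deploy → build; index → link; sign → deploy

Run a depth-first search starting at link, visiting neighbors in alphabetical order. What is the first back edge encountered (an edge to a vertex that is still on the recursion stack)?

DFS from link (visiting neighbors in alphabetical order); mark gray on enter, black on exit:
link gray
  notify gray
    merge gray
      index gray
        index→link: link is gray → back edge
First back edge: index → link.

index->link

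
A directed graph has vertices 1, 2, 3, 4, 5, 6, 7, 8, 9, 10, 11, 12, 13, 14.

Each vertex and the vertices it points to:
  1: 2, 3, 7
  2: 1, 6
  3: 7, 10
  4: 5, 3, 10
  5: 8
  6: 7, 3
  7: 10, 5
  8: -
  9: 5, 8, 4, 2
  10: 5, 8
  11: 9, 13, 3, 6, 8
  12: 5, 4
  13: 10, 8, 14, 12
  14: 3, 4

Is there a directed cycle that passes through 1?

Yes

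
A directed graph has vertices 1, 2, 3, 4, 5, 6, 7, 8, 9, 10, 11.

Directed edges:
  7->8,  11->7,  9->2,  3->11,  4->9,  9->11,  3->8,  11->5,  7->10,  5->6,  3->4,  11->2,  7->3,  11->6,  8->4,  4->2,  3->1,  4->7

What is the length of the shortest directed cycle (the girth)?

3

For each vertex v, BFS finds the shortest path from v back to v.
The shortest such closed walk is 3 → 11 → 7 → 3, length 3.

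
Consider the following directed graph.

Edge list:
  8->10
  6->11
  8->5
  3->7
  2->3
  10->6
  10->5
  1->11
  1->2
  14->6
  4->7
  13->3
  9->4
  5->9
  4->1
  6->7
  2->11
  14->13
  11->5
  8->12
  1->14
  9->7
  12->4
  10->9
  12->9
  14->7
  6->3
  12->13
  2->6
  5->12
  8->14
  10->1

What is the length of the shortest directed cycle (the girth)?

For each vertex v, BFS finds the shortest path from v back to v.
The shortest such closed walk is 1 → 11 → 5 → 12 → 4 → 1, length 5.

5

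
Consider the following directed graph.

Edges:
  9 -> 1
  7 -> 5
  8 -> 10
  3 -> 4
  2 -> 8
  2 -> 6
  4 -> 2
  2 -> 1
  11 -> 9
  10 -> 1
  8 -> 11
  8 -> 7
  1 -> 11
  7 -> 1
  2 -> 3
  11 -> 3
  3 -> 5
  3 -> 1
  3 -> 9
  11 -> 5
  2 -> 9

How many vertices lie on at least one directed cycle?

A vertex is on a directed cycle iff it belongs to a strongly connected component of size ≥ 2 (or has a self-loop).
The vertices on cycles are {1, 2, 3, 4, 7, 8, 9, 10, 11} — 9 in total.

9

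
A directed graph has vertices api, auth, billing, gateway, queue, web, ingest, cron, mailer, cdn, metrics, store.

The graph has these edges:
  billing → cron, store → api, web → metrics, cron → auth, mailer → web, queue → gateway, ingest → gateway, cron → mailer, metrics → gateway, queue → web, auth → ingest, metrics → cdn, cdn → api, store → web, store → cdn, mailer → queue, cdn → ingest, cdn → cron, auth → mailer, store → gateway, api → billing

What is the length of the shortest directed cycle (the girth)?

For each vertex v, BFS finds the shortest path from v back to v.
The shortest such closed walk is cdn → cron → mailer → web → metrics → cdn, length 5.

5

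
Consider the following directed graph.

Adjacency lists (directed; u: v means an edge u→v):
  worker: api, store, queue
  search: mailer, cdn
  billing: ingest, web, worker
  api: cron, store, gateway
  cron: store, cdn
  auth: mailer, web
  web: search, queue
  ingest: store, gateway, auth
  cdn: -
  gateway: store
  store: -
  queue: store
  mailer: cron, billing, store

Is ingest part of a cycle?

Yes

ingest is on a cycle iff ingest can reach itself via ≥1 edge.
ingest → auth → mailer → billing → ingest — yes.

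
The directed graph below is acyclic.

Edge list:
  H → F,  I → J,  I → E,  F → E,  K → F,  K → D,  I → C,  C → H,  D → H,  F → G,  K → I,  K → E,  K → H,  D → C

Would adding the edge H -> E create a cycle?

No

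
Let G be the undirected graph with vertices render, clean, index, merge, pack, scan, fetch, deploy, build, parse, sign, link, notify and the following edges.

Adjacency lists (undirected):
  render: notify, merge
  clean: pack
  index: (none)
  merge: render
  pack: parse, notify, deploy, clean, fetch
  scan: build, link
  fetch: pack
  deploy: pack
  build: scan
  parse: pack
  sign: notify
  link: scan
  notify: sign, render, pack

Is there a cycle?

No

DFS, tracking each vertex's parent; an edge to a visited non-parent vertex closes a cycle.
Start from link:
visit link (parent –)
  visit scan (parent link)
    visit build (parent scan)
      build–scan: parent, skip
    scan–link: parent, skip
visit render (parent –)
  visit notify (parent render)
    visit sign (parent notify)
      sign–notify: parent, skip
    notify–render: parent, skip
    visit pack (parent notify)
      visit parse (parent pack)
        parse–pack: parent, skip
      pack–notify: parent, skip
      visit deploy (parent pack)
        deploy–pack: parent, skip
      visit clean (parent pack)
        clean–pack: parent, skip
      visit fetch (parent pack)
        fetch–pack: parent, skip
  visit merge (parent render)
    merge–render: parent, skip
visit index (parent –)
No non-parent visited neighbor found — the graph is a forest.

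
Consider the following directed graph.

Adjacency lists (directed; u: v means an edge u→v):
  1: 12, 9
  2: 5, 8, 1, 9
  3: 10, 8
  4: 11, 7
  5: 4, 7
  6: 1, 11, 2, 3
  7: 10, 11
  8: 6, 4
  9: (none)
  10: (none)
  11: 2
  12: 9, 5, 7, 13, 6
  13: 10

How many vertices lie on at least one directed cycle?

A vertex is on a directed cycle iff it belongs to a strongly connected component of size ≥ 2 (or has a self-loop).
The vertices on cycles are {1, 2, 3, 4, 5, 6, 7, 8, 11, 12} — 10 in total.

10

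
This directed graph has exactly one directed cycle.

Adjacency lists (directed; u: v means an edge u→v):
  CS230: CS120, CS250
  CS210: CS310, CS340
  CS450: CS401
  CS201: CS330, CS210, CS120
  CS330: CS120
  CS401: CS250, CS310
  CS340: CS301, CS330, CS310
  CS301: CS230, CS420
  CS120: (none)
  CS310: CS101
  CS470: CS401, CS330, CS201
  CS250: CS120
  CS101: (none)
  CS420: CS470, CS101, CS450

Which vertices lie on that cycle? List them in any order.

CS201, CS210, CS301, CS340, CS420, CS470

DFS with gray/black marking from CS301:
CS301 gray
  CS230 gray
    CS120 gray
    CS120 black
    CS250 gray
      CS250→CS120: CS120 black — skip
    CS250 black
  CS230 black
  CS420 gray
    CS470 gray
      CS401 gray
        CS401→CS250: CS250 black — skip
        CS310 gray
          CS101 gray
          CS101 black
        CS310 black
      CS401 black
      CS330 gray
        CS330→CS120: CS120 black — skip
      CS330 black
      CS201 gray
        CS201→CS330: CS330 black — skip
        CS210 gray
          CS210→CS310: CS310 black — skip
          CS340 gray
            CS340→CS301: CS301 is gray → back edge
Back edge closes the cycle CS301 → CS420 → CS470 → CS201 → CS210 → CS340 → CS301; its vertices are {CS201, CS210, CS301, CS340, CS420, CS470}.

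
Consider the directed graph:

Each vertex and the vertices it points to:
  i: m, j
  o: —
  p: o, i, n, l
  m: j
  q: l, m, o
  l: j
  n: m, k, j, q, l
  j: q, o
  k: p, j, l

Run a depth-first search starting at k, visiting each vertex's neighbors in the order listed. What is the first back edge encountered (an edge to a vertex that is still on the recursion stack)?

l→j

DFS from k (visiting each vertex's neighbors in the order listed); mark gray on enter, black on exit:
k gray
  p gray
    o gray
    o black
    i gray
      m gray
        j gray
          q gray
            l gray
              l→j: j is gray → back edge
First back edge: l → j.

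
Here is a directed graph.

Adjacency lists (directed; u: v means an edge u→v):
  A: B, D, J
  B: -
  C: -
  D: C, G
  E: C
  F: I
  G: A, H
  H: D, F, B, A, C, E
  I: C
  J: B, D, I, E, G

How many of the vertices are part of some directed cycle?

5

A vertex is on a directed cycle iff it belongs to a strongly connected component of size ≥ 2 (or has a self-loop).
The vertices on cycles are {A, D, G, H, J} — 5 in total.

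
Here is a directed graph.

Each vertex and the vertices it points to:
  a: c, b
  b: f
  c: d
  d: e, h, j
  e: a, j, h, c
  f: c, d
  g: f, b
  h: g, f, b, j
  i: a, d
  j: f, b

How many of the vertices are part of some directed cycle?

9

A vertex is on a directed cycle iff it belongs to a strongly connected component of size ≥ 2 (or has a self-loop).
The vertices on cycles are {a, b, c, d, e, f, g, h, j} — 9 in total.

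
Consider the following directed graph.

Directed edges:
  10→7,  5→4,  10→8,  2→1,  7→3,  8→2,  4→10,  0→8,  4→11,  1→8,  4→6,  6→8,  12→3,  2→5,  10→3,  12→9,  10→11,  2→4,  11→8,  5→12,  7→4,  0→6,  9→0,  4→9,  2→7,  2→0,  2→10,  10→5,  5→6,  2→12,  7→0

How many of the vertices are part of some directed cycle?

A vertex is on a directed cycle iff it belongs to a strongly connected component of size ≥ 2 (or has a self-loop).
The vertices on cycles are {0, 1, 2, 4, 5, 6, 7, 8, 9, 10, 11, 12} — 12 in total.

12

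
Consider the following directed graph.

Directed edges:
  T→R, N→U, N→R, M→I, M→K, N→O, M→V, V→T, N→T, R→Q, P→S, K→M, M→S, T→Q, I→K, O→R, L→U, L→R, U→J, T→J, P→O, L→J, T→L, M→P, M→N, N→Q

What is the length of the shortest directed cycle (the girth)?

For each vertex v, BFS finds the shortest path from v back to v.
The shortest such closed walk is K → M → K, length 2.

2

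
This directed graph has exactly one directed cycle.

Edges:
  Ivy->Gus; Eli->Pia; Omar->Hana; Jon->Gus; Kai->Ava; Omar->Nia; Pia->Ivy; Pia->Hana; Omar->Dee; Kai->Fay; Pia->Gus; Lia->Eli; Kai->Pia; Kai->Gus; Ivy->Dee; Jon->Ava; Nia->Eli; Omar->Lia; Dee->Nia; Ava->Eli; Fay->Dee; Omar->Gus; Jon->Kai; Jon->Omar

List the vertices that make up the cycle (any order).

Dee, Eli, Ivy, Nia, Pia

DFS with gray/black marking from Pia:
Pia gray
  Gus gray
  Gus black
  Hana gray
  Hana black
  Ivy gray
    Dee gray
      Nia gray
        Eli gray
          Eli→Pia: Pia is gray → back edge
Back edge closes the cycle Pia → Ivy → Dee → Nia → Eli → Pia; its vertices are {Dee, Eli, Ivy, Nia, Pia}.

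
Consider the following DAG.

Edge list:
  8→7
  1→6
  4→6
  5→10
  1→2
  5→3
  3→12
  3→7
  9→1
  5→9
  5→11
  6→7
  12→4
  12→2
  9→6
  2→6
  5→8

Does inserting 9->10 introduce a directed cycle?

No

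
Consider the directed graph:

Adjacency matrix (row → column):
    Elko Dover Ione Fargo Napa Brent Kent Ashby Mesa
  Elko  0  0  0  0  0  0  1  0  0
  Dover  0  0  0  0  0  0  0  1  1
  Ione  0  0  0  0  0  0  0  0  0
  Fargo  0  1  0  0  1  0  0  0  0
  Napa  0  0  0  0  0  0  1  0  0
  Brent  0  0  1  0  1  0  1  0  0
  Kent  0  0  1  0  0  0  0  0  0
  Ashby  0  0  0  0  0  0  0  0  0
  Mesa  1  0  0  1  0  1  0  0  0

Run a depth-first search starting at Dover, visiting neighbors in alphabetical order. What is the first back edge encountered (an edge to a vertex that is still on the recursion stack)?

DFS from Dover (visiting neighbors in alphabetical order); mark gray on enter, black on exit:
Dover gray
  Ashby gray
  Ashby black
  Mesa gray
    Brent gray
      Ione gray
      Ione black
      Kent gray
        Kent→Ione: Ione black — skip
      Kent black
      Napa gray
        Napa→Kent: Kent black — skip
      Napa black
    Brent black
    Elko gray
      Elko→Kent: Kent black — skip
    Elko black
    Fargo gray
      Fargo→Dover: Dover is gray → back edge
First back edge: Fargo → Dover.

Fargo->Dover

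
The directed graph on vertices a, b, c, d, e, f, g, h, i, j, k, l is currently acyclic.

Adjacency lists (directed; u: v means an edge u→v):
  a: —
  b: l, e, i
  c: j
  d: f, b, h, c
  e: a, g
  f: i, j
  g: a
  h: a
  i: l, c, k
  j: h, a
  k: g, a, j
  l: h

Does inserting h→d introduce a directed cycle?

Yes

Adding h→d creates a cycle iff d can already reach h.
Path from d: d → h.
So d → … → h → d is a cycle.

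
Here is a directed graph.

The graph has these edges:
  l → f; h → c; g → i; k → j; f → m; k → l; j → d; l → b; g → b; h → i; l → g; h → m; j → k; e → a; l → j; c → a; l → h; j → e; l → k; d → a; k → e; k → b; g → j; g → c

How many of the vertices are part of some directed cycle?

A vertex is on a directed cycle iff it belongs to a strongly connected component of size ≥ 2 (or has a self-loop).
The vertices on cycles are {g, j, k, l} — 4 in total.

4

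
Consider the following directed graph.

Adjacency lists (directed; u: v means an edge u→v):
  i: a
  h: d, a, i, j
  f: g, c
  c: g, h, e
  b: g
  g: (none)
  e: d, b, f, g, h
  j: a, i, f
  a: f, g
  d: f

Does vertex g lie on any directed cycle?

g lies on a cycle iff there is a path from g back to itself.
Exploring from g, it never reaches itself; equivalently, its strongly connected component is a singleton.

No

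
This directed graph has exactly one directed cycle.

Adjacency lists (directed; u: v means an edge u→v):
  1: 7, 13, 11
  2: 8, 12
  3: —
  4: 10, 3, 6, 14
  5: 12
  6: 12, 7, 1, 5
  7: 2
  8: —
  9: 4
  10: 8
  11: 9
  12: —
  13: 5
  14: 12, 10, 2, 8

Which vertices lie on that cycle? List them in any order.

1, 4, 6, 9, 11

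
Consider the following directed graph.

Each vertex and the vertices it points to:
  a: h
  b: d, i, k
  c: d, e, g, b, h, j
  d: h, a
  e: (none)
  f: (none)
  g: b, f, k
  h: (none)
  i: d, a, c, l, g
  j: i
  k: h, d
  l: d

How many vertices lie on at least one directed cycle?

A vertex is on a directed cycle iff it belongs to a strongly connected component of size ≥ 2 (or has a self-loop).
The vertices on cycles are {b, c, g, i, j} — 5 in total.

5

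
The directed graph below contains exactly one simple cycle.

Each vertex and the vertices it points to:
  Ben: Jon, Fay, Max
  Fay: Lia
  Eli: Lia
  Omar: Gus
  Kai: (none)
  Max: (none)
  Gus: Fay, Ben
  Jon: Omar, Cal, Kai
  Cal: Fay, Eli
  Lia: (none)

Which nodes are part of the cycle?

Ben, Gus, Jon, Omar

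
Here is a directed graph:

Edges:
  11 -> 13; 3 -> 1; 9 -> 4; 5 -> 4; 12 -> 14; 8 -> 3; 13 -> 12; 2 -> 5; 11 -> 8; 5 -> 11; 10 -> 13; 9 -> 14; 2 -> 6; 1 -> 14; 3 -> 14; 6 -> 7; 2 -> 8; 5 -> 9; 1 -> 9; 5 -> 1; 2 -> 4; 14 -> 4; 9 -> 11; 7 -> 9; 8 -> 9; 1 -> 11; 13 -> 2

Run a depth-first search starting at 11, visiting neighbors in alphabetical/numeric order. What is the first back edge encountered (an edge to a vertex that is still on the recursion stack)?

DFS from 11 (visiting neighbors in alphabetical/numeric order); mark gray on enter, black on exit:
11 gray
  8 gray
    3 gray
      1 gray
        9 gray
          4 gray
          4 black
          9→11: 11 is gray → back edge
First back edge: 9 → 11.

9->11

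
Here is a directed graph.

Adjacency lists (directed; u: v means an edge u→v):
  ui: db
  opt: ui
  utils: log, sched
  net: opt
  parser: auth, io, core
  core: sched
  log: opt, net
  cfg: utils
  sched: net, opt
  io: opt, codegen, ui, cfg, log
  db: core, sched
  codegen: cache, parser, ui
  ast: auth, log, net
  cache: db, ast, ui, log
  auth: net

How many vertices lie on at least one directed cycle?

A vertex is on a directed cycle iff it belongs to a strongly connected component of size ≥ 2 (or has a self-loop).
The vertices on cycles are {db, io, ui, net, opt, core, sched, parser, codegen} — 9 in total.

9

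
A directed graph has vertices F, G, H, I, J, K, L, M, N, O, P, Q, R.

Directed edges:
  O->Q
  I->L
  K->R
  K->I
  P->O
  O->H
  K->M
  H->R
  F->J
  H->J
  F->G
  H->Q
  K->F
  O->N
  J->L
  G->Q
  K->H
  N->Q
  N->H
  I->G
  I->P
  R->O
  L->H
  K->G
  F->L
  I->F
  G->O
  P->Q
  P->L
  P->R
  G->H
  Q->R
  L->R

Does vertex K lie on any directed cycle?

K lies on a cycle iff there is a path from K back to itself.
Exploring from K, it never reaches itself; equivalently, its strongly connected component is a singleton.

No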